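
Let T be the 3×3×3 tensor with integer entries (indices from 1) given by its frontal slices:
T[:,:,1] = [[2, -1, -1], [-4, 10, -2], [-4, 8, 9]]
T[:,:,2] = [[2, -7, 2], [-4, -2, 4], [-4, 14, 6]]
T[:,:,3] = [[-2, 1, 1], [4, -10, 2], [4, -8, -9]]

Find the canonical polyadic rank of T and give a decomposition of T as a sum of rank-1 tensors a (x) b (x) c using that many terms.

rank(T) = 3

Lower bound: the mode-1 unfolding of T (rows indexed by i, columns by (j,k) = (1,1), (1,2), (1,3), (2,1), (2,2), (2,3), (3,1), (3,2), (3,3)) is [[2, 2, -2, -1, -7, 1, -1, 2, 1], [-4, -4, 4, 10, -2, -10, -2, 4, 2], [-4, -4, 4, 8, 14, -8, 9, 6, -9]].
There the 3×3 minor on rows i ∈ {1, 2, 3}, columns (j,k) ∈ {(1,1), (2,1), (2,2)} is det [[2, -1, -7], [-4, 10, -2], [-4, 8, 14]] = 192 ≠ 0, so this unfolding has rank ≥ 3; CP rank is at least every unfolding rank, so rank(T) ≥ 3. (Unfolding ranks only ever bound the CP rank from below — rank(T) can be strictly larger than all of them — so the matching upper bound has to come from an explicit 3-term decomposition.)
Upper bound: T is a sum of 3 rank-1 terms, T = [1, -2, -2] (x) [1, -2, -1] (x) [2, 2, -2] + [1, -2, 2] (x) [0, 1, 2] (x) [1, 1, -1] + [1, 2, -1] (x) [0, 2, -1] (x) [1, -2, -1] (written with every a and b primitive with positive leading entry and the scale carried by c; CP decompositions are not unique, and this one is verified by expanding entrywise), so rank(T) ≤ 3.
These bounds meet, so rank(T) = 3.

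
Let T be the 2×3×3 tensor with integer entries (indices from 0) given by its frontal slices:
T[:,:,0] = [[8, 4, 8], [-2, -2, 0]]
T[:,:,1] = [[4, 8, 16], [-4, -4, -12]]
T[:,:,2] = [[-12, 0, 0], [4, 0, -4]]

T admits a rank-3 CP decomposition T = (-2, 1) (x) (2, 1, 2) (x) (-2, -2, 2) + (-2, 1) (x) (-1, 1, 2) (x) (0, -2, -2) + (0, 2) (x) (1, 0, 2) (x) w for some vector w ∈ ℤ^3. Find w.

Subtract the known terms from T to get the rank-1 residual R = (0, 2) (x) (1, 0, 2) (x) w, so R[i,j,k] = a[i]·b[j]·w[k]. Pick indices with nonzero a[1]·b[0] = (2)·(1) = 2. Only the fibre through (1,0,·) is needed: R[1,0,:] = T[1,0,:] − Σₗ aₗ[1]bₗ[0]cₗ = [-2, -4, 4] − (1)·(2)·(-2, -2, 2) − (1)·(-1)·(0, -2, -2) = [2, -2, -2]. Then w[k] = R[1,0,k] / 2 for each k, giving w = [2, -2, -2] / 2 = (1, -1, -1).

w = (1, -1, -1)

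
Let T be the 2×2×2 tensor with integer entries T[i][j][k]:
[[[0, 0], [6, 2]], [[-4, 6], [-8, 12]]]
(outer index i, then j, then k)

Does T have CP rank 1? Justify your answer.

No

The mode-2 unfolding of T (rows indexed by j, columns by (i,k) = (0,0), (0,1), (1,0), (1,1)) is [[0, 0, -4, 6], [6, 2, -8, 12]].
There the 2×2 minor on rows j ∈ {0, 1}, columns (i,k) ∈ {(0,0), (1,0)} is det [[0, -4], [6, -8]] = 24 ≠ 0, so this unfolding has rank ≥ 2; CP rank is at least every unfolding rank, so rank(T) ≥ 2.
In particular rank(T) ≥ 2 > 1, so T is not rank-1.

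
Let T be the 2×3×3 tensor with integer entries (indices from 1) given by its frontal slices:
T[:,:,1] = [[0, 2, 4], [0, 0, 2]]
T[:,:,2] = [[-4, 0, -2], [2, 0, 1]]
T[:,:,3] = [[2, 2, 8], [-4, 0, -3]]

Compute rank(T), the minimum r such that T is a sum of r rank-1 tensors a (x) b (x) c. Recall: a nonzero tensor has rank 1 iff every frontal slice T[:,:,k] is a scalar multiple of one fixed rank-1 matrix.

Lower bound: the mode-2 unfolding of T (rows indexed by j, columns by (i,k) = (1,1), (1,2), (1,3), (2,1), (2,2), (2,3)) is [[0, -4, 2, 0, 2, -4], [2, 0, 2, 0, 0, 0], [4, -2, 8, 2, 1, -3]].
There the 3×3 minor on rows j ∈ {1, 2, 3}, columns (i,k) ∈ {(1,1), (1,2), (1,3)} is det [[0, -4, 2], [2, 0, 2], [4, -2, 8]] = 24 ≠ 0, so this unfolding has rank ≥ 3; CP rank is at least every unfolding rank, so rank(T) ≥ 3. (Flattening ranks never certify an upper bound on CP rank; for that we must actually write T with 3 rank-1 terms.)
Upper bound: T is a sum of 3 rank-1 terms, T = (1, -1) (x) (1, 0, 1) (x) (-4, 0, 2) + (1, 0) (x) (2, -1, -2) (x) (-2, 0, -2) + (2, -1) (x) (2, 0, 1) (x) (2, -1, 1) (written with every a and b primitive with positive leading entry and the scale carried by c; CP decompositions are not unique, and this one is verified by expanding entrywise), so rank(T) ≤ 3.
These bounds meet, so rank(T) = 3.
Check entry T[1,3,2] = -2: (1)·(1)·(0) + (1)·(-2)·(0) + (2)·(1)·(-1) = -2.

3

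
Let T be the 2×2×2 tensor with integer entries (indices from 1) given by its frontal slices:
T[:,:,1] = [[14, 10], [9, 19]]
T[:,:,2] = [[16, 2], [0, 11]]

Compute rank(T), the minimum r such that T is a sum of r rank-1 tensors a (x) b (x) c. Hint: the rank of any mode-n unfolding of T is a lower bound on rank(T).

2

Lower bound: the mode-3 unfolding of T (rows indexed by k, columns by (i,j) = (1,1), (1,2), (2,1), (2,2)) is [[14, 10, 9, 19], [16, 2, 0, 11]].
There the 2×2 minor on rows k ∈ {1, 2}, columns (i,j) ∈ {(1,1), (1,2)} is det [[14, 10], [16, 2]] = -132 ≠ 0, so this unfolding has rank ≥ 2; CP rank is at least every unfolding rank, so rank(T) ≥ 2. (Flattening ranks never certify an upper bound on CP rank; for that we must actually write T with 2 rank-1 terms.)
Upper bound — finding two terms. Write S_k = T[:,:,k] for the frontal slices: S₁ = [[14, 10], [9, 19]], S₂ = [[16, 2], [0, 11]].
If T = a₁ (x) b₁ (x) c₁ + a₂ (x) b₂ (x) c₂ then each S_k = c₁[k]·a₁b₁ᵀ + c₂[k]·a₂b₂ᵀ. S₁ and S₂ are linearly independent, so a₁b₁ᵀ and a₂b₂ᵀ must span the same plane of matrices: they are the rank-1 matrices of the form x·S₁ + y·S₂.
det(x·S₁ + y·S₂) is 176·x² + 440·xy + 176·y² = 88·(x + 2·y)(2·x + y), vanishing at (x:y) = (2:-1) and (1:-2).
M₁ = 2·S₁ − S₂ = [[12, 18], [18, 27]] = 3·[2, 3][2, 3]ᵀ and M₂ = S₁ − 2·S₂ = [[-18, 6], [9, -3]] = (-3)·[2, -1][3, -1]ᵀ, so take a₁ = [2, 3], b₁ = [2, 3], a₂ = [2, -1], b₂ = [3, -1].
Each slice is an integer combination of E₁ = a₁b₁ᵀ and E₂ = a₂b₂ᵀ: S₁ = 2·E₁ + E₂, S₂ = E₁ + 2·E₂; reading off coefficients, c₁ = [2, 1] and c₂ = [1, 2].
Hence T = [2, 3] (x) [2, 3] (x) [2, 1] + [2, -1] (x) [3, -1] (x) [1, 2], so rank(T) ≤ 2.
These bounds meet, so rank(T) = 2.
Check entry T[1,1,2] = 16: (2)·(2)·(1) + (2)·(3)·(2) = 16.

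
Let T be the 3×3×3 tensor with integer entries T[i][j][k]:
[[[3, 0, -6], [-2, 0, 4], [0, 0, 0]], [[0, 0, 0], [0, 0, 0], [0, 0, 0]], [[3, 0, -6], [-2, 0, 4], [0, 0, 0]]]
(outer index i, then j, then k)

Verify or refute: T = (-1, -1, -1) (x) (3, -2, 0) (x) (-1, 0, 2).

No

Reconstruct entry (1,0,0) from the claimed factors: Σₗ aₗ[1]bₗ[0]cₗ[0] = (-1)·(3)·(-1) = 3, but T[1,0,0] = 0. The claim is false.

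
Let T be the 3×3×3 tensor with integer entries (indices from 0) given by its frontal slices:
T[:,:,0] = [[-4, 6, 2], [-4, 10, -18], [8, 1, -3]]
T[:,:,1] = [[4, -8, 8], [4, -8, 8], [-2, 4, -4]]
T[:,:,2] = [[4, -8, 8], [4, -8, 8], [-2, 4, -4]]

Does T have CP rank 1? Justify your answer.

The mode-1 unfolding of T (rows indexed by i, columns by (j,k) = (0,0), (0,1), (0,2), (1,0), (1,1), (1,2), (2,0), (2,1), (2,2)) is [[-4, 4, 4, 6, -8, -8, 2, 8, 8], [-4, 4, 4, 10, -8, -8, -18, 8, 8], [8, -2, -2, 1, 4, 4, -3, -4, -4]].
There the 3×3 minor on rows i ∈ {0, 1, 2}, columns (j,k) ∈ {(0,0), (0,1), (1,0)} is det [[-4, 4, 6], [-4, 4, 10], [8, -2, 1]] = 96 ≠ 0, so this unfolding has rank ≥ 3; CP rank is at least every unfolding rank, so rank(T) ≥ 3.
In particular rank(T) ≥ 3 > 1, so T is not rank-1.

No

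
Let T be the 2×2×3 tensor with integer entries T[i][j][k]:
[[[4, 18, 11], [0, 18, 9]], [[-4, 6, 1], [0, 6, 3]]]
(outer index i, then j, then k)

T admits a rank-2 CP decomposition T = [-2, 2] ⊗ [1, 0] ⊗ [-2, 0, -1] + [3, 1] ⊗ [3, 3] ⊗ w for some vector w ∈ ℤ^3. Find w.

w = [0, 2, 1]

Subtract the known terms from T to get the rank-1 residual R = [3, 1] ⊗ [3, 3] ⊗ w, so R[i,j,k] = a[i]·b[j]·w[k]. Pick indices with nonzero a[0]·b[0] = (3)·(3) = 9. Only the fibre through (0,0,·) is needed: R[0,0,:] = T[0,0,:] − Σₗ aₗ[0]bₗ[0]cₗ = [4, 18, 11] − (-2)·(1)·[-2, 0, -1] = [0, 18, 9]. Then w[k] = R[0,0,k] / 9 for each k, giving w = [0, 18, 9] / 9 = [0, 2, 1].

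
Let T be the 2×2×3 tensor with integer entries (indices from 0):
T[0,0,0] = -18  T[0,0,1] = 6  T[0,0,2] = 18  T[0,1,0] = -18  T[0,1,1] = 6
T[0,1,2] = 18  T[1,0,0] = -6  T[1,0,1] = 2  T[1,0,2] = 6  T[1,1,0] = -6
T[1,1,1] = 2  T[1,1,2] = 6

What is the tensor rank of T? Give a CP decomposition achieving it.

Lower bound: T ≠ 0 (e.g. T[0,0,0] = -18), so rank(T) ≥ 1.
Upper bound: if T = a (x) b (x) c then every fibre of T is a multiple of the corresponding factor, so read the factors off the fibres through the nonzero entry T[0,0,0] = -18.
The mode-1 fibre T[:,0,0] = [-18, -6] gives a = [3, 1] (primitive direction); the mode-2 fibre T[0,:,0] = [-18, -18] gives b = [1, 1]; then c[k] = T[0,0,k] / (a[0]·b[0]) = [-18, 6, 18] / 3 = [-6, 2, 6].
Expanding [3, 1] (x) [1, 1] (x) [-6, 2, 6] reproduces all 12 entries of T, so T = [3, 1] (x) [1, 1] (x) [-6, 2, 6] and rank(T) ≤ 1.
These bounds meet, so rank(T) = 1.

rank(T) = 1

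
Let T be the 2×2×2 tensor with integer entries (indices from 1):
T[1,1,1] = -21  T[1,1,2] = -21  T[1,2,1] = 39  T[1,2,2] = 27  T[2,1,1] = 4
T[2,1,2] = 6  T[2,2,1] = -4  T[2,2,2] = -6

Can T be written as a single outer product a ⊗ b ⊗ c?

No

The mode-1 unfolding of T (rows indexed by i, columns by (j,k) = (1,1), (1,2), (2,1), (2,2)) is [[-21, -21, 39, 27], [4, 6, -4, -6]].
There the 2×2 minor on rows i ∈ {1, 2}, columns (j,k) ∈ {(1,1), (1,2)} is det [[-21, -21], [4, 6]] = -42 ≠ 0, so this unfolding has rank ≥ 2; CP rank is at least every unfolding rank, so rank(T) ≥ 2.
In particular rank(T) ≥ 2 > 1, so T is not rank-1.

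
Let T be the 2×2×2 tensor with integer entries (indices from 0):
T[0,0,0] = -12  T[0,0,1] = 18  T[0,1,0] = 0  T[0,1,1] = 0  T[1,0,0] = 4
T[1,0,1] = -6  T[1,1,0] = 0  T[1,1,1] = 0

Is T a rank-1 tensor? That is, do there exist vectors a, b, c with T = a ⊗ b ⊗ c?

If T = a ⊗ b ⊗ c then every fibre of T is a multiple of the corresponding factor, so read the factors off the fibres through the nonzero entry T[0,0,0] = -12.
The mode-1 fibre T[:,0,0] = [-12, 4] gives a = (3, -1) (primitive direction); the mode-2 fibre T[0,:,0] = [-12, 0] gives b = (1, 0); then c[k] = T[0,0,k] / (a[0]·b[0]) = [-12, 18] / 3 = (-4, 6).
Expanding (3, -1) ⊗ (1, 0) ⊗ (-4, 6) reproduces all 8 entries of T, so T = (3, -1) ⊗ (1, 0) ⊗ (-4, 6) and rank(T) ≤ 1.
Equivalently every frontal slice T[:,:,k] is c[k] times the rank-1 matrix (3, -1) ⊗ (1, 0). So T has rank 1 (it is nonzero).

Yes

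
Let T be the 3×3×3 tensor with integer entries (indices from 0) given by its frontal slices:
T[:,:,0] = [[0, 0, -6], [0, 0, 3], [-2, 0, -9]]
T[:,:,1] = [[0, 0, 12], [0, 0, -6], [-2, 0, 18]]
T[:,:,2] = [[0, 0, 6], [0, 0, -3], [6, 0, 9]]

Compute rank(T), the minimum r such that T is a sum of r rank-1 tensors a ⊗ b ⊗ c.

Lower bound: the mode-3 unfolding of T (rows indexed by k, columns by (i,j) = (0,0), (0,1), (0,2), (1,0), (1,1), (1,2), (2,0), (2,1), (2,2)) is [[0, 0, -6, 0, 0, 3, -2, 0, -9], [0, 0, 12, 0, 0, -6, -2, 0, 18], [0, 0, 6, 0, 0, -3, 6, 0, 9]].
There the 2×2 minor on rows k ∈ {0, 1}, columns (i,j) ∈ {(0,2), (2,0)} is det [[-6, -2], [12, -2]] = 36 ≠ 0, so this unfolding has rank ≥ 2; CP rank is at least every unfolding rank, so rank(T) ≥ 2. (This is only a lower bound: in general the CP rank may exceed every unfolding rank, so we still need to exhibit 2 rank-1 terms summing to T.)
Upper bound — finding two terms. Write S_k = T[:,:,k] for the frontal slices: S₀ = [[0, 0, -6], [0, 0, 3], [-2, 0, -9]], S₁ = [[0, 0, 12], [0, 0, -6], [-2, 0, 18]], S₂ = [[0, 0, 6], [0, 0, -3], [6, 0, 9]].
If T = a₁ ⊗ b₁ ⊗ c₁ + a₂ ⊗ b₂ ⊗ c₂ then each S_k = c₁[k]·a₁b₁ᵀ + c₂[k]·a₂b₂ᵀ. S₀ and S₁ are linearly independent, so a₁b₁ᵀ and a₂b₂ᵀ must span the same plane of matrices: they are the rank-1 matrices of the form x·S₀ + y·S₁.
The 2×2 minor of x·S₀ + y·S₁ on rows {0,2}, columns {0,2} is −12·x² + 12·xy + 24·y² = (-12)·(x − 2·y)(x + y), vanishing at (x:y) = (2:1) and (1:-1).
M₁ = 2·S₀ + S₁ = [[0, 0, 0], [0, 0, 0], [-6, 0, 0]] = (-6)·(0, 0, 1)(1, 0, 0)ᵀ and M₂ = S₀ − S₁ = [[0, 0, -18], [0, 0, 9], [0, 0, -27]] = (-9)·(2, -1, 3)(0, 0, 1)ᵀ, so take a₁ = (0, 0, 1), b₁ = (1, 0, 0), a₂ = (2, -1, 3), b₂ = (0, 0, 1).
Each slice is an integer combination of E₁ = a₁b₁ᵀ and E₂ = a₂b₂ᵀ: S₀ = −2·E₁ − 3·E₂, S₁ = −2·E₁ + 6·E₂, S₂ = 6·E₁ + 3·E₂; reading off coefficients, c₁ = (-2, -2, 6) and c₂ = (-3, 6, 3).
Hence T = (0, 0, 1) ⊗ (1, 0, 0) ⊗ (-2, -2, 6) + (2, -1, 3) ⊗ (0, 0, 1) ⊗ (-3, 6, 3), so rank(T) ≤ 2.
These bounds meet, so rank(T) = 2.

2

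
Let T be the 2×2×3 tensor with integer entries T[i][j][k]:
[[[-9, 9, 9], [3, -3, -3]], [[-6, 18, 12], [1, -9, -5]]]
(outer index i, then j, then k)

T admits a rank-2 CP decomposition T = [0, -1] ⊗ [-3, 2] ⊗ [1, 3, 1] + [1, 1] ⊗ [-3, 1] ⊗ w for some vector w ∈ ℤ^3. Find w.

Subtract the known terms from T to get the rank-1 residual R = [1, 1] ⊗ [-3, 1] ⊗ w, so R[i,j,k] = a[i]·b[j]·w[k]. Pick indices with nonzero a[0]·b[0] = (1)·(-3) = -3. Only the fibre through (0,0,·) is needed: R[0,0,:] = T[0,0,:] − Σₗ aₗ[0]bₗ[0]cₗ = [-9, 9, 9] − (0)·(-3)·[1, 3, 1] = [-9, 9, 9]. Then w[k] = R[0,0,k] / -3 for each k, giving w = [-9, 9, 9] / -3 = [3, -3, -3].

w = [3, -3, -3]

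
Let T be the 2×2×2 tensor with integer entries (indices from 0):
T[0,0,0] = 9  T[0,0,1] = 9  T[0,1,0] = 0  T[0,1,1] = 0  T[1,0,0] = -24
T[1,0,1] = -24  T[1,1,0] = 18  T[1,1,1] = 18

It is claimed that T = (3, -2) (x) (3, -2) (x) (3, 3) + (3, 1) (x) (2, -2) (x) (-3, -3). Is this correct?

Reconstruct entrywise from the claimed factors. For example, T[1,1,0] = 18 and Σₗ aₗ[1]bₗ[1]cₗ[0] = (-2)·(-2)·(3) + (1)·(-2)·(-3) = 18; checking all 8 entries, every one matches. The claim holds.

Yes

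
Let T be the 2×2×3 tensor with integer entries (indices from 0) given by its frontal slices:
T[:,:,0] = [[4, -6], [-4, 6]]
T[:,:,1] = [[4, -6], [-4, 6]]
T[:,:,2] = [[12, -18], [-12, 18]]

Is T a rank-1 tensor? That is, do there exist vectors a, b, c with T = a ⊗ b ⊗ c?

Yes

If T = a ⊗ b ⊗ c then every fibre of T is a multiple of the corresponding factor, so read the factors off the fibres through the nonzero entry T[0,0,0] = 4.
The mode-1 fibre T[:,0,0] = [4, -4] gives a = [1, -1] (primitive direction); the mode-2 fibre T[0,:,0] = [4, -6] gives b = [2, -3]; then c[k] = T[0,0,k] / (a[0]·b[0]) = [4, 4, 12] / 2 = [2, 2, 6].
Expanding [1, -1] ⊗ [2, -3] ⊗ [2, 2, 6] reproduces all 12 entries of T, so T = [1, -1] ⊗ [2, -3] ⊗ [2, 2, 6] and rank(T) ≤ 1.
Equivalently every frontal slice T[:,:,k] is c[k] times the rank-1 matrix [1, -1] ⊗ [2, -3]. So T has rank 1 (it is nonzero).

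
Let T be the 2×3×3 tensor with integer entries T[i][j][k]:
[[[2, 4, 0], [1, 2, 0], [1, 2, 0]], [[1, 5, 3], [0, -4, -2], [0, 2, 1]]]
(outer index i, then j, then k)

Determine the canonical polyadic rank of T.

3

Lower bound: the mode-2 unfolding of T (rows indexed by j, columns by (i,k) = (0,0), (0,1), (0,2), (1,0), (1,1), (1,2)) is [[2, 4, 0, 1, 5, 3], [1, 2, 0, 0, -4, -2], [1, 2, 0, 0, 2, 1]].
There the 3×3 minor on rows j ∈ {0, 1, 2}, columns (i,k) ∈ {(0,0), (1,0), (1,1)} is det [[2, 1, 5], [1, 0, -4], [1, 0, 2]] = -6 ≠ 0, so this unfolding has rank ≥ 3; CP rank is at least every unfolding rank, so rank(T) ≥ 3. (This is only a lower bound: in general the CP rank may exceed every unfolding rank, so we still need to exhibit 3 rank-1 terms summing to T.)
Upper bound: T is a sum of 3 rank-1 terms, T = (0, 1) ⊗ (1, 0, 0) ⊗ (1, 1, 1) + (0, 1) ⊗ (2, -2, 1) ⊗ (0, 2, 1) + (1, 0) ⊗ (2, 1, 1) ⊗ (1, 2, 0) (written with every a and b primitive with positive leading entry and the scale carried by c; CP decompositions are not unique, and this one is verified by expanding entrywise), so rank(T) ≤ 3.
These bounds meet, so rank(T) = 3.
Check entry T[0,0,1] = 4: (0)·(1)·(1) + (0)·(2)·(2) + (1)·(2)·(2) = 4.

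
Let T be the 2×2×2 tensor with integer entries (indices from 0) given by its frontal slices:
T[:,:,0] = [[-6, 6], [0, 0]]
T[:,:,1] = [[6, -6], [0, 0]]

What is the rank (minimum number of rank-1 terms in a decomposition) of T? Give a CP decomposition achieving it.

rank(T) = 1

Lower bound: T ≠ 0 (e.g. T[0,0,0] = -6), so rank(T) ≥ 1.
Upper bound: if T = a ⊗ b ⊗ c then every fibre of T is a multiple of the corresponding factor, so read the factors off the fibres through the nonzero entry T[0,0,0] = -6.
The mode-1 fibre T[:,0,0] = [-6, 0] gives a = [1, 0] (primitive direction); the mode-2 fibre T[0,:,0] = [-6, 6] gives b = [1, -1]; then c[k] = T[0,0,k] / (a[0]·b[0]) = [-6, 6] / 1 = [-6, 6].
Expanding [1, 0] ⊗ [1, -1] ⊗ [-6, 6] reproduces all 8 entries of T, so T = [1, 0] ⊗ [1, -1] ⊗ [-6, 6] and rank(T) ≤ 1.
These bounds meet, so rank(T) = 1.
Check entry T[0,0,1] = 6: (1)·(1)·(6) = 6.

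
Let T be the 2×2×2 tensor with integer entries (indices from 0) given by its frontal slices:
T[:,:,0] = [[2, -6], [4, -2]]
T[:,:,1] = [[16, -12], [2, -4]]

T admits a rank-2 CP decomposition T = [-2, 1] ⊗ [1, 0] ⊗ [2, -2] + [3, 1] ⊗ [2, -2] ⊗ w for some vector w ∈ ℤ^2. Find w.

w = [1, 2]

Subtract the known terms from T to get the rank-1 residual R = [3, 1] ⊗ [2, -2] ⊗ w, so R[i,j,k] = a[i]·b[j]·w[k]. Pick indices with nonzero a[0]·b[0] = (3)·(2) = 6. Only the fibre through (0,0,·) is needed: R[0,0,:] = T[0,0,:] − Σₗ aₗ[0]bₗ[0]cₗ = [2, 16] − (-2)·(1)·[2, -2] = [6, 12]. Then w[k] = R[0,0,k] / 6 for each k, giving w = [6, 12] / 6 = [1, 2].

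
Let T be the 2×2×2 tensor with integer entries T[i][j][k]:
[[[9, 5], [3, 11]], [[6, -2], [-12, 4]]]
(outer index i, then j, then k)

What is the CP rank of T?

Lower bound: the mode-3 unfolding of T (rows indexed by k, columns by (i,j) = (0,0), (0,1), (1,0), (1,1)) is [[9, 3, 6, -12], [5, 11, -2, 4]].
There the 2×2 minor on rows k ∈ {0, 1}, columns (i,j) ∈ {(0,0), (0,1)} is det [[9, 3], [5, 11]] = 84 ≠ 0, so this unfolding has rank ≥ 2; CP rank is at least every unfolding rank, so rank(T) ≥ 2. (This is only a lower bound: in general the CP rank may exceed every unfolding rank, so we still need to exhibit 2 rank-1 terms summing to T.)
Upper bound — finding two terms. Write S_k = T[:,:,k] for the frontal slices: S₀ = [[9, 3], [6, -12]], S₁ = [[5, 11], [-2, 4]].
If T = a₁ (x) b₁ (x) c₁ + a₂ (x) b₂ (x) c₂ then each S_k = c₁[k]·a₁b₁ᵀ + c₂[k]·a₂b₂ᵀ. S₀ and S₁ are linearly independent, so a₁b₁ᵀ and a₂b₂ᵀ must span the same plane of matrices: they are the rank-1 matrices of the form x·S₀ + y·S₁.
det(x·S₀ + y·S₁) is −126·x² − 84·xy + 42·y² = (-42)·(3·x − y)(x + y), vanishing at (x:y) = (1:3) and (1:-1).
M₁ = S₀ + 3·S₁ = [[24, 36], [0, 0]] = 12·[1, 0][2, 3]ᵀ and M₂ = S₀ − S₁ = [[4, -8], [8, -16]] = 4·[1, 2][1, -2]ᵀ, so take a₁ = [1, 0], b₁ = [2, 3], a₂ = [1, 2], b₂ = [1, -2].
Each slice is an integer combination of E₁ = a₁b₁ᵀ and E₂ = a₂b₂ᵀ: S₀ = 3·E₁ + 3·E₂, S₁ = 3·E₁ − E₂; reading off coefficients, c₁ = [3, 3] and c₂ = [3, -1].
Hence T = [1, 0] (x) [2, 3] (x) [3, 3] + [1, 2] (x) [1, -2] (x) [3, -1], so rank(T) ≤ 2.
These bounds meet, so rank(T) = 2.
Check entry T[0,1,1] = 11: (1)·(3)·(3) + (1)·(-2)·(-1) = 11.

2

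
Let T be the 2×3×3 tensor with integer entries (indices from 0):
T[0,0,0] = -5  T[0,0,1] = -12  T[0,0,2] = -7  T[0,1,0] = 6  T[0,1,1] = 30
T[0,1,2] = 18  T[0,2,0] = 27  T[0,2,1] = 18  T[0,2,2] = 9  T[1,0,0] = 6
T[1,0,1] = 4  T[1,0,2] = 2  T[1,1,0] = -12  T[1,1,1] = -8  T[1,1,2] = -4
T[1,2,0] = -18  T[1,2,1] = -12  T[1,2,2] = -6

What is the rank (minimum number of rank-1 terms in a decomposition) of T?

2

Lower bound: the mode-1 unfolding of T (rows indexed by i, columns by (j,k) = (0,0), (0,1), (0,2), (1,0), (1,1), (1,2), (2,0), (2,1), (2,2)) is [[-5, -12, -7, 6, 30, 18, 27, 18, 9], [6, 4, 2, -12, -8, -4, -18, -12, -6]].
There the 2×2 minor on rows i ∈ {0, 1}, columns (j,k) ∈ {(0,0), (0,1)} is det [[-5, -12], [6, 4]] = 52 ≠ 0, so this unfolding has rank ≥ 2; CP rank is at least every unfolding rank, so rank(T) ≥ 2. (This is only a lower bound: in general the CP rank may exceed every unfolding rank, so we still need to exhibit 2 rank-1 terms summing to T.)
Upper bound — finding two terms. Write S_k = T[:,:,k] for the frontal slices: S₀ = [[-5, 6, 27], [6, -12, -18]], S₁ = [[-12, 30, 18], [4, -8, -12]], S₂ = [[-7, 18, 9], [2, -4, -6]].
If T = a₁ ⊗ b₁ ⊗ c₁ + a₂ ⊗ b₂ ⊗ c₂ then each S_k = c₁[k]·a₁b₁ᵀ + c₂[k]·a₂b₂ᵀ. S₀ and S₁ are linearly independent, so a₁b₁ᵀ and a₂b₂ᵀ must span the same plane of matrices: they are the rank-1 matrices of the form x·S₀ + y·S₁.
The 2×2 minor of x·S₀ + y·S₁ on rows {0,1}, columns {0,1} is 24·x² − 20·xy − 24·y² = 4·(2·x − 3·y)(3·x + 2·y), vanishing at (x:y) = (3:2) and (2:-3).
M₁ = 3·S₀ + 2·S₁ = [[-39, 78, 117], [26, -52, -78]] = (-13)·[3, -2][1, -2, -3]ᵀ and M₂ = 2·S₀ − 3·S₁ = [[26, -78, 0], [0, 0, 0]] = 26·[1, 0][1, -3, 0]ᵀ, so take a₁ = [3, -2], b₁ = [1, -2, -3], a₂ = [1, 0], b₂ = [1, -3, 0].
Each slice is an integer combination of E₁ = a₁b₁ᵀ and E₂ = a₂b₂ᵀ: S₀ = −3·E₁ + 4·E₂, S₁ = −2·E₁ − 6·E₂, S₂ = −E₁ − 4·E₂; reading off coefficients, c₁ = [-3, -2, -1] and c₂ = [4, -6, -4].
Hence T = [3, -2] ⊗ [1, -2, -3] ⊗ [-3, -2, -1] + [1, 0] ⊗ [1, -3, 0] ⊗ [4, -6, -4], so rank(T) ≤ 2.
These bounds meet, so rank(T) = 2.
Check entry T[1,1,1] = -8: (-2)·(-2)·(-2) + (0)·(-3)·(-6) = -8.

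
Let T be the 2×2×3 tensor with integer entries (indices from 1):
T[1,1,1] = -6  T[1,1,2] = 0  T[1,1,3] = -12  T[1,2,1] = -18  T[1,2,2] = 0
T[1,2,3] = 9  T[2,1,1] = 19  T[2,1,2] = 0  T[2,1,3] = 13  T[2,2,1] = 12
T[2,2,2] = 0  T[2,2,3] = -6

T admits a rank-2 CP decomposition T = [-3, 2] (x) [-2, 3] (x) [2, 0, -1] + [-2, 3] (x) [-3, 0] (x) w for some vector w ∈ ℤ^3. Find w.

w = [-3, 0, -1]

Subtract the known terms from T to get the rank-1 residual R = [-2, 3] (x) [-3, 0] (x) w, so R[i,j,k] = a[i]·b[j]·w[k]. Pick indices with nonzero a[1]·b[1] = (-2)·(-3) = 6. Only the fibre through (1,1,·) is needed: R[1,1,:] = T[1,1,:] − Σₗ aₗ[1]bₗ[1]cₗ = [-6, 0, -12] − (-3)·(-2)·[2, 0, -1] = [-18, 0, -6]. Then w[k] = R[1,1,k] / 6 for each k, giving w = [-18, 0, -6] / 6 = [-3, 0, -1].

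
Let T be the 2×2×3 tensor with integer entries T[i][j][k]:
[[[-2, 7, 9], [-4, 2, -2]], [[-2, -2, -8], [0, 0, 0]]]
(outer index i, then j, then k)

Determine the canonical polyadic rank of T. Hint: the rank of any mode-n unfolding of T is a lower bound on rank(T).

Lower bound: the mode-3 unfolding of T (rows indexed by k, columns by (i,j) = (0,0), (0,1), (1,0), (1,1)) is [[-2, -4, -2, 0], [7, 2, -2, 0], [9, -2, -8, 0]].
There the 3×3 minor on rows k ∈ {0, 1, 2}, columns (i,j) ∈ {(0,0), (0,1), (1,0)} is det [[-2, -4, -2], [7, 2, -2], [9, -2, -8]] = -48 ≠ 0, so this unfolding has rank ≥ 3; CP rank is at least every unfolding rank, so rank(T) ≥ 3. (This is only a lower bound: in general the CP rank may exceed every unfolding rank, so we still need to exhibit 3 rank-1 terms summing to T.)
Upper bound: T is a sum of 3 rank-1 terms, T = [1, -1] ⊗ [1, 0] ⊗ [0, 4, 8] + [1, 0] ⊗ [1, -2] ⊗ [2, -1, 1] + [2, 1] ⊗ [1, 0] ⊗ [-2, 2, 0] (written with every a and b primitive with positive leading entry and the scale carried by c; CP decompositions are not unique, and this one is verified by expanding entrywise), so rank(T) ≤ 3.
These bounds meet, so rank(T) = 3.

3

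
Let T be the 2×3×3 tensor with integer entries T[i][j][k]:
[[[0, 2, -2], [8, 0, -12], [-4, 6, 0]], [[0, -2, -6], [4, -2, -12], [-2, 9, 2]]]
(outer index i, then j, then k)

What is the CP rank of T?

Lower bound: in the mode-2 unfolding of T (rows indexed by j, columns by (i,k)) the 3×3 minor on rows j ∈ {0, 1, 2}, columns (i,k) ∈ {(0,0), (0,1), (1,1)} is det [[0, 2, -2], [8, 0, -2], [-4, 6, 9]] = -224 ≠ 0, so that unfolding has rank ≥ 3 and hence rank(T) ≥ 3 (CP rank is at least every unfolding rank, though it can be larger).
Upper bound: T is a sum of 3 rank-1 terms, T = [0, 1] ⊗ [1, 1, -1] ⊗ [0, -4, -4] + [1, 1] ⊗ [1, 2, 2] ⊗ [0, 2, -2] + [2, 1] ⊗ [0, 2, -1] ⊗ [2, -1, -2] (written with every a and b primitive with positive leading entry and the scale carried by c; CP decompositions are not unique, and this one is verified by expanding entrywise), so rank(T) ≤ 3.
These bounds meet, so rank(T) = 3.

3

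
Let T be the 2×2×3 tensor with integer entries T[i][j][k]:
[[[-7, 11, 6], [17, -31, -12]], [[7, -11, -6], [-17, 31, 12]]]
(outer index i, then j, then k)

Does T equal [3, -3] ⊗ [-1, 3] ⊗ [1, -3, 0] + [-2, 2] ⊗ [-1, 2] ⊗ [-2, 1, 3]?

Yes

Reconstruct entrywise from the claimed factors. For example, T[1,0,0] = 7 and Σₗ aₗ[1]bₗ[0]cₗ[0] = (-3)·(-1)·(1) + (2)·(-1)·(-2) = 7; checking all 12 entries, every one matches. The claim holds.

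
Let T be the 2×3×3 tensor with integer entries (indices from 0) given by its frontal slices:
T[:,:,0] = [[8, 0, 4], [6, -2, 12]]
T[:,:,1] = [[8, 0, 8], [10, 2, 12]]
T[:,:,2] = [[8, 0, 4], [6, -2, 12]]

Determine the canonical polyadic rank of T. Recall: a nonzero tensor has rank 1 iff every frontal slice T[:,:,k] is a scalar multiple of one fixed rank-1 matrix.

3

Lower bound: the mode-2 unfolding of T (rows indexed by j, columns by (i,k) = (0,0), (0,1), (0,2), (1,0), (1,1), (1,2)) is [[8, 8, 8, 6, 10, 6], [0, 0, 0, -2, 2, -2], [4, 8, 4, 12, 12, 12]].
There the 3×3 minor on rows j ∈ {0, 1, 2}, columns (i,k) ∈ {(0,0), (0,1), (1,0)} is det [[8, 8, 6], [0, 0, -2], [4, 8, 12]] = 64 ≠ 0, so this unfolding has rank ≥ 3; CP rank is at least every unfolding rank, so rank(T) ≥ 3. (This is only a lower bound: in general the CP rank may exceed every unfolding rank, so we still need to exhibit 3 rank-1 terms summing to T.)
Upper bound: T is a sum of 3 rank-1 terms, T = (0, 1) ⊗ (1, 1, 2) ⊗ (-2, 2, -2) + (1, -2) ⊗ (0, 0, 1) ⊗ (-4, 0, -4) + (1, 1) ⊗ (1, 0, 1) ⊗ (8, 8, 8) (one valid choice — decompositions are not unique — normalised so each a, b is primitive with positive first nonzero entry; check it by expanding all entries), so rank(T) ≤ 3.
These bounds meet, so rank(T) = 3.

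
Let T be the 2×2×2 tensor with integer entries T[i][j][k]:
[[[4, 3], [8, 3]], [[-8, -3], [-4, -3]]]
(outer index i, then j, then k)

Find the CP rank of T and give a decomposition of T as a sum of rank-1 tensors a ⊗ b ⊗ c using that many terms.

Lower bound: the mode-1 unfolding of T (rows indexed by i, columns by (j,k) = (0,0), (0,1), (1,0), (1,1)) is [[4, 3, 8, 3], [-8, -3, -4, -3]].
There the 2×2 minor on rows i ∈ {0, 1}, columns (j,k) ∈ {(0,0), (0,1)} is det [[4, 3], [-8, -3]] = 12 ≠ 0, so this unfolding has rank ≥ 2; CP rank is at least every unfolding rank, so rank(T) ≥ 2. (This is only a lower bound: in general the CP rank may exceed every unfolding rank, so we still need to exhibit 2 rank-1 terms summing to T.)
Upper bound — finding two terms. Write S_k = T[:,:,k] for the frontal slices: S₀ = [[4, 8], [-8, -4]], S₁ = [[3, 3], [-3, -3]].
If T = a₁ ⊗ b₁ ⊗ c₁ + a₂ ⊗ b₂ ⊗ c₂ then each S_k = c₁[k]·a₁b₁ᵀ + c₂[k]·a₂b₂ᵀ. S₀ and S₁ are linearly independent, so a₁b₁ᵀ and a₂b₂ᵀ must span the same plane of matrices: they are the rank-1 matrices of the form x·S₀ + y·S₁.
det(x·S₀ + y·S₁) is 48·x² + 24·xy = 24·(2·x + y)(x), vanishing at (x:y) = (1:-2) and (0:1).
M₁ = S₀ − 2·S₁ = [[-2, 2], [-2, 2]] = (-2)·(1, 1)(1, -1)ᵀ and M₂ = S₁ = [[3, 3], [-3, -3]] = 3·(1, -1)(1, 1)ᵀ, so take a₁ = (1, 1), b₁ = (1, -1), a₂ = (1, -1), b₂ = (1, 1).
Each slice is an integer combination of E₁ = a₁b₁ᵀ and E₂ = a₂b₂ᵀ: S₀ = −2·E₁ + 6·E₂, S₁ = 3·E₂; reading off coefficients, c₁ = (-2, 0) and c₂ = (6, 3).
Hence T = (1, 1) ⊗ (1, -1) ⊗ (-2, 0) + (1, -1) ⊗ (1, 1) ⊗ (6, 3), so rank(T) ≤ 2.
These bounds meet, so rank(T) = 2.
Check entry T[0,0,1] = 3: (1)·(1)·(0) + (1)·(1)·(3) = 3.

rank(T) = 2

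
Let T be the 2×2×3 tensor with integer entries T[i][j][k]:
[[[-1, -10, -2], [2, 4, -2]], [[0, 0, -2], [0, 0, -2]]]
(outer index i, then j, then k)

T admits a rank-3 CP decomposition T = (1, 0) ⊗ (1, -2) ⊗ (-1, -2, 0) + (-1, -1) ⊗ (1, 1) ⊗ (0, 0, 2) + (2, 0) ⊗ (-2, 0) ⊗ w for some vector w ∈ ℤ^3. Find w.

Subtract the known terms from T to get the rank-1 residual R = (2, 0) ⊗ (-2, 0) ⊗ w, so R[i,j,k] = a[i]·b[j]·w[k]. Pick indices with nonzero a[0]·b[0] = (2)·(-2) = -4. Only the fibre through (0,0,·) is needed: R[0,0,:] = T[0,0,:] − Σₗ aₗ[0]bₗ[0]cₗ = [-1, -10, -2] − (1)·(1)·(-1, -2, 0) − (-1)·(1)·(0, 0, 2) = [0, -8, 0]. Then w[k] = R[0,0,k] / -4 for each k, giving w = [0, -8, 0] / -4 = (0, 2, 0).

w = (0, 2, 0)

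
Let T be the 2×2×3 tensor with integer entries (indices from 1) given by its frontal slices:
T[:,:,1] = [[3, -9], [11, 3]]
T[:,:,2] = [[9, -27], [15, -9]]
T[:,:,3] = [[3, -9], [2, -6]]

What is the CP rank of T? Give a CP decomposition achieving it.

rank(T) = 2

Lower bound: in the mode-3 unfolding of T (rows indexed by k, columns by (i,j)) the 2×2 minor on rows k ∈ {1, 2}, columns (i,j) ∈ {(1,1), (2,1)} is det [[3, 11], [9, 15]] = -54 ≠ 0, so that unfolding has rank ≥ 2 and hence rank(T) ≥ 2 (CP rank is at least every unfolding rank, though it can be larger).
Upper bound: with S_k = T[:,:,k], the two rank-1 terms a₁b₁ᵀ, a₂b₂ᵀ are the rank-1 members of the pencil x·S₁ + y·S₂.
det(x·S₁ + y·S₂) is 108·x² + 432·xy + 324·y² = 108·(x + 3·y)(x + y), vanishing at (x:y) = (3:-1) and (1:-1).
M₁ = 3·S₁ − S₂ = [[0, 0], [18, 18]] = 18·[0, 1][1, 1]ᵀ and M₂ = S₁ − S₂ = [[-6, 18], [-4, 12]] = (-2)·[3, 2][1, -3]ᵀ, so take a₁ = [0, 1], b₁ = [1, 1], a₂ = [3, 2], b₂ = [1, -3].
Each slice is an integer combination of E₁ = a₁b₁ᵀ and E₂ = a₂b₂ᵀ: S₁ = 9·E₁ + E₂, S₂ = 9·E₁ + 3·E₂, S₃ = E₂; reading off coefficients, c₁ = [9, 9, 0] and c₂ = [1, 3, 1].
Hence T = [0, 1] ⊗ [1, 1] ⊗ [9, 9, 0] + [3, 2] ⊗ [1, -3] ⊗ [1, 3, 1], so rank(T) ≤ 2.
These bounds meet, so rank(T) = 2.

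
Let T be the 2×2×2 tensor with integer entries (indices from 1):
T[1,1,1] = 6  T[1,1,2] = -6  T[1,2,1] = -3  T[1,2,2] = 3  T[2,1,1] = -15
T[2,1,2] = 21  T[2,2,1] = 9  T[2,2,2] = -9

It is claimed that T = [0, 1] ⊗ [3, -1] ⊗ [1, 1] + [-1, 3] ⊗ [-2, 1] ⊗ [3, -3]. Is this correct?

Reconstruct entry (2,2,1) from the claimed factors: Σₗ aₗ[2]bₗ[2]cₗ[1] = (1)·(-1)·(1) + (3)·(1)·(3) = 8, but T[2,2,1] = 9. The claim is false.

No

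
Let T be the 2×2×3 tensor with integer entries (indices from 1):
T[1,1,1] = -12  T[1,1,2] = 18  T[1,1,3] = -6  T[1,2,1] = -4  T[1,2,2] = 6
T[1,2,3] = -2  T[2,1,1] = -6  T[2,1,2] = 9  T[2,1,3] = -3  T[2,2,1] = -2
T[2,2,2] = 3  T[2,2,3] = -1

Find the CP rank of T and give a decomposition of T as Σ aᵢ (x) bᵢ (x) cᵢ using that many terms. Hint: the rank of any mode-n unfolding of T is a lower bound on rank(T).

Lower bound: T ≠ 0 (e.g. T[1,1,1] = -12), so rank(T) ≥ 1.
Upper bound: if T = a (x) b (x) c then every fibre of T is a multiple of the corresponding factor, so read the factors off the fibres through the nonzero entry T[1,1,1] = -12.
The mode-1 fibre T[:,1,1] = [-12, -6] gives a = [2, 1] (primitive direction); the mode-2 fibre T[1,:,1] = [-12, -4] gives b = [3, 1]; then c[k] = T[1,1,k] / (a[1]·b[1]) = [-12, 18, -6] / 6 = [-2, 3, -1].
Expanding [2, 1] (x) [3, 1] (x) [-2, 3, -1] reproduces all 12 entries of T, so T = [2, 1] (x) [3, 1] (x) [-2, 3, -1] and rank(T) ≤ 1.
These bounds meet, so rank(T) = 1.

rank(T) = 1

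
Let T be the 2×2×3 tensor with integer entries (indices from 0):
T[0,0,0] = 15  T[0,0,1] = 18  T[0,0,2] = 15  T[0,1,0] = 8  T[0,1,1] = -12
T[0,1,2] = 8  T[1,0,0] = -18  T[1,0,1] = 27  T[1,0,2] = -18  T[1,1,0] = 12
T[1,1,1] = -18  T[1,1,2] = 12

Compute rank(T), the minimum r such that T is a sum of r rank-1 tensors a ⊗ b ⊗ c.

2

Lower bound: the mode-3 unfolding of T (rows indexed by k, columns by (i,j) = (0,0), (0,1), (1,0), (1,1)) is [[15, 8, -18, 12], [18, -12, 27, -18], [15, 8, -18, 12]].
There the 2×2 minor on rows k ∈ {0, 1}, columns (i,j) ∈ {(0,0), (0,1)} is det [[15, 8], [18, -12]] = -324 ≠ 0, so this unfolding has rank ≥ 2; CP rank is at least every unfolding rank, so rank(T) ≥ 2. (Flattening ranks never certify an upper bound on CP rank; for that we must actually write T with 2 rank-1 terms.)
Upper bound — finding two terms. Write S_k = T[:,:,k] for the frontal slices: S₀ = [[15, 8], [-18, 12]], S₁ = [[18, -12], [27, -18]], S₂ = [[15, 8], [-18, 12]].
If T = a₁ ⊗ b₁ ⊗ c₁ + a₂ ⊗ b₂ ⊗ c₂ then each S_k = c₁[k]·a₁b₁ᵀ + c₂[k]·a₂b₂ᵀ. S₀ and S₁ are linearly independent, so a₁b₁ᵀ and a₂b₂ᵀ must span the same plane of matrices: they are the rank-1 matrices of the form x·S₀ + y·S₁.
det(x·S₀ + y·S₁) is 324·x² − 486·xy = 162·(2·x − 3·y)(x), vanishing at (x:y) = (3:2) and (0:1).
M₁ = 3·S₀ + 2·S₁ = [[81, 0], [0, 0]] = 81·[1, 0][1, 0]ᵀ and M₂ = S₁ = [[18, -12], [27, -18]] = 3·[2, 3][3, -2]ᵀ, so take a₁ = [1, 0], b₁ = [1, 0], a₂ = [2, 3], b₂ = [3, -2].
Each slice is an integer combination of E₁ = a₁b₁ᵀ and E₂ = a₂b₂ᵀ: S₀ = 27·E₁ − 2·E₂, S₁ = 3·E₂, S₂ = 27·E₁ − 2·E₂; reading off coefficients, c₁ = [27, 0, 27] and c₂ = [-2, 3, -2].
Hence T = [1, 0] ⊗ [1, 0] ⊗ [27, 0, 27] + [2, 3] ⊗ [3, -2] ⊗ [-2, 3, -2], so rank(T) ≤ 2.
These bounds meet, so rank(T) = 2.
Check entry T[1,1,2] = 12: (0)·(0)·(27) + (3)·(-2)·(-2) = 12.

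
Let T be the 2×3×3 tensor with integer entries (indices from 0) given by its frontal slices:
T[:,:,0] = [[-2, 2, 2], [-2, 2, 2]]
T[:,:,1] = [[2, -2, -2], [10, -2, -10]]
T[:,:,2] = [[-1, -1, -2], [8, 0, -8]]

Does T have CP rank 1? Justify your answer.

No

The mode-2 unfolding of T (rows indexed by j, columns by (i,k) = (0,0), (0,1), (0,2), (1,0), (1,1), (1,2)) is [[-2, 2, -1, -2, 10, 8], [2, -2, -1, 2, -2, 0], [2, -2, -2, 2, -10, -8]].
There the 3×3 minor on rows j ∈ {0, 1, 2}, columns (i,k) ∈ {(0,0), (0,2), (1,1)} is det [[-2, -1, 10], [2, -1, -2], [2, -2, -10]] = -48 ≠ 0, so this unfolding has rank ≥ 3; CP rank is at least every unfolding rank, so rank(T) ≥ 3.
In particular rank(T) ≥ 3 > 1, so T is not rank-1.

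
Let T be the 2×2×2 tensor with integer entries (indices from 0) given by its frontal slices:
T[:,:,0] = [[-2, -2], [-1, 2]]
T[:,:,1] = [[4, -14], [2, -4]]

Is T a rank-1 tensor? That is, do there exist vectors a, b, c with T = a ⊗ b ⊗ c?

No

The mode-2 unfolding of T (rows indexed by j, columns by (i,k) = (0,0), (0,1), (1,0), (1,1)) is [[-2, 4, -1, 2], [-2, -14, 2, -4]].
There the 2×2 minor on rows j ∈ {0, 1}, columns (i,k) ∈ {(0,0), (0,1)} is det [[-2, 4], [-2, -14]] = 36 ≠ 0, so this unfolding has rank ≥ 2; CP rank is at least every unfolding rank, so rank(T) ≥ 2.
In particular rank(T) ≥ 2 > 1, so T is not rank-1.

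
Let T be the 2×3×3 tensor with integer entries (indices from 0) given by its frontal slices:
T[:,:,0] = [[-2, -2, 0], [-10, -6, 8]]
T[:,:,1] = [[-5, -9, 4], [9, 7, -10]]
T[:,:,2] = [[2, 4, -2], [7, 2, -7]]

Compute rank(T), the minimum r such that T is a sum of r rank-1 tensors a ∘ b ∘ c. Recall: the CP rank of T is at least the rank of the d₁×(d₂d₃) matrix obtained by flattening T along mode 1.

3

Lower bound: the mode-2 unfolding of T (rows indexed by j, columns by (i,k) = (0,0), (0,1), (0,2), (1,0), (1,1), (1,2)) is [[-2, -5, 2, -10, 9, 7], [-2, -9, 4, -6, 7, 2], [0, 4, -2, 8, -10, -7]].
There the 3×3 minor on rows j ∈ {0, 1, 2}, columns (i,k) ∈ {(0,0), (0,1), (1,0)} is det [[-2, -5, -10], [-2, -9, -6], [0, 4, 8]] = 96 ≠ 0, so this unfolding has rank ≥ 3; CP rank is at least every unfolding rank, so rank(T) ≥ 3. (This is only a lower bound: in general the CP rank may exceed every unfolding rank, so we still need to exhibit 3 rank-1 terms summing to T.)
Upper bound: T is a sum of 3 rank-1 terms, T = [0, 1] ∘ [2, 1, -2] ∘ [-4, 4, 4] + [1, 1] ∘ [1, 1, 0] ∘ [-2, -1, 0] + [2, -1] ∘ [1, 2, -1] ∘ [0, -2, 1] (written with every a and b primitive with positive leading entry and the scale carried by c; CP decompositions are not unique, and this one is verified by expanding entrywise), so rank(T) ≤ 3.
These bounds meet, so rank(T) = 3.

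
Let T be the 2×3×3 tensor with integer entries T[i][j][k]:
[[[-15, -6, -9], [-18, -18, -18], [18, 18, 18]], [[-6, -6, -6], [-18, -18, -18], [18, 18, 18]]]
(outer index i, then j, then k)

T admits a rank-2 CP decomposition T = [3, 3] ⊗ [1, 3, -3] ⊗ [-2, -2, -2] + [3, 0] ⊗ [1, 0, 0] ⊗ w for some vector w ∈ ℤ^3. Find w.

Subtract the known terms from T to get the rank-1 residual R = [3, 0] ⊗ [1, 0, 0] ⊗ w, so R[i,j,k] = a[i]·b[j]·w[k]. Pick indices with nonzero a[0]·b[0] = (3)·(1) = 3. Only the fibre through (0,0,·) is needed: R[0,0,:] = T[0,0,:] − Σₗ aₗ[0]bₗ[0]cₗ = [-15, -6, -9] − (3)·(1)·[-2, -2, -2] = [-9, 0, -3]. Then w[k] = R[0,0,k] / 3 for each k, giving w = [-9, 0, -3] / 3 = [-3, 0, -1].

w = [-3, 0, -1]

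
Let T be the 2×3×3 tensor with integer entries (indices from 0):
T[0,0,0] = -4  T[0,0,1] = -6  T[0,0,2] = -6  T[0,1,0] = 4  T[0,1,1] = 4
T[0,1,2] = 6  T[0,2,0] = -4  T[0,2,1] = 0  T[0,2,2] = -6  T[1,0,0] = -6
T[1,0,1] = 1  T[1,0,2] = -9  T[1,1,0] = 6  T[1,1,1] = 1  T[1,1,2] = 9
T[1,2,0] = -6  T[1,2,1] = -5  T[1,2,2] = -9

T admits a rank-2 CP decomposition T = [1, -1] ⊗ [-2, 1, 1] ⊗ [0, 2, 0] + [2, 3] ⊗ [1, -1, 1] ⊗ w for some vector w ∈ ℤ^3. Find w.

Subtract the known terms from T to get the rank-1 residual R = [2, 3] ⊗ [1, -1, 1] ⊗ w, so R[i,j,k] = a[i]·b[j]·w[k]. Pick indices with nonzero a[0]·b[0] = (2)·(1) = 2. Only the fibre through (0,0,·) is needed: R[0,0,:] = T[0,0,:] − Σₗ aₗ[0]bₗ[0]cₗ = [-4, -6, -6] − (1)·(-2)·[0, 2, 0] = [-4, -2, -6]. Then w[k] = R[0,0,k] / 2 for each k, giving w = [-4, -2, -6] / 2 = [-2, -1, -3].

w = [-2, -1, -3]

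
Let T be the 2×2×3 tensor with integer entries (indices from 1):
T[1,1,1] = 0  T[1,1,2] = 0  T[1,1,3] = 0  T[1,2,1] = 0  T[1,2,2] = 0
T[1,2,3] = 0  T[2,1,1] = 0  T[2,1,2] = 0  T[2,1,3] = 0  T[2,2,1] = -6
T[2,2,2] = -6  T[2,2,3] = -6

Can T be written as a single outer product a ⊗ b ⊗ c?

Yes

The mode-1 fibre T[:,2,1] = [0, -6] gives a = [0, 1] (primitive direction); the mode-2 fibre T[2,:,1] = [0, -6] gives b = [0, 1]; then c[k] = T[2,2,k] / (a[2]·b[2]) = [-6, -6, -6] / 1 = [-6, -6, -6].
Expanding [0, 1] ⊗ [0, 1] ⊗ [-6, -6, -6] reproduces all 12 entries of T, so T = [0, 1] ⊗ [0, 1] ⊗ [-6, -6, -6] and rank(T) ≤ 1.
Equivalently every frontal slice T[:,:,k] is c[k] times the rank-1 matrix [0, 1] ⊗ [0, 1]. So T has rank 1 (it is nonzero).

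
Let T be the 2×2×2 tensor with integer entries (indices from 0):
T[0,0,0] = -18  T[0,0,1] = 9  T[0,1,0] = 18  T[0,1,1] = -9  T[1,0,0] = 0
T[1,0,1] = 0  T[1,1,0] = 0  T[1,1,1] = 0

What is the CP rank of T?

Lower bound: T ≠ 0 (e.g. T[0,0,0] = -18), so rank(T) ≥ 1.
Upper bound: the mode-1 fibre T[:,0,0] = [-18, 0] gives a = (1, 0) (primitive direction); the mode-2 fibre T[0,:,0] = [-18, 18] gives b = (1, -1); then c[k] = T[0,0,k] / (a[0]·b[0]) = [-18, 9] / 1 = (-18, 9).
Expanding (1, 0) ∘ (1, -1) ∘ (-18, 9) reproduces all 8 entries of T, so T = (1, 0) ∘ (1, -1) ∘ (-18, 9) and rank(T) ≤ 1.
These bounds meet, so rank(T) = 1.

1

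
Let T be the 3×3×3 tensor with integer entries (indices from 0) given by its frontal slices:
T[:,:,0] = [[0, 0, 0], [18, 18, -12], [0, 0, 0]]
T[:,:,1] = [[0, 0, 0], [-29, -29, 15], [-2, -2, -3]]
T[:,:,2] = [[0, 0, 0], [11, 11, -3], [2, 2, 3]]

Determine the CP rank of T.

2

Lower bound: the mode-2 unfolding of T (rows indexed by j, columns by (i,k) = (0,0), (0,1), (0,2), (1,0), (1,1), (1,2), (2,0), (2,1), (2,2)) is [[0, 0, 0, 18, -29, 11, 0, -2, 2], [0, 0, 0, 18, -29, 11, 0, -2, 2], [0, 0, 0, -12, 15, -3, 0, -3, 3]].
There the 2×2 minor on rows j ∈ {0, 2}, columns (i,k) ∈ {(1,0), (1,1)} is det [[18, -29], [-12, 15]] = -78 ≠ 0, so this unfolding has rank ≥ 2; CP rank is at least every unfolding rank, so rank(T) ≥ 2. (Unfolding ranks only ever bound the CP rank from below — rank(T) can be strictly larger than all of them — so the matching upper bound has to come from an explicit 2-term decomposition.)
Upper bound — finding two terms. Write S_k = T[:,:,k] for the frontal slices: S₀ = [[0, 0, 0], [18, 18, -12], [0, 0, 0]], S₁ = [[0, 0, 0], [-29, -29, 15], [-2, -2, -3]], S₂ = [[0, 0, 0], [11, 11, -3], [2, 2, 3]].
If T = a₁ (x) b₁ (x) c₁ + a₂ (x) b₂ (x) c₂ then each S_k = c₁[k]·a₁b₁ᵀ + c₂[k]·a₂b₂ᵀ. S₀ and S₁ are linearly independent, so a₁b₁ᵀ and a₂b₂ᵀ must span the same plane of matrices: they are the rank-1 matrices of the form x·S₀ + y·S₁.
The 2×2 minor of x·S₀ + y·S₁ on rows {1,2}, columns {0,2} is −78·xy + 117·y² = (-39)·(2·x − 3·y)(y), vanishing at (x:y) = (3:2) and (1:0).
M₁ = 3·S₀ + 2·S₁ = [[0, 0, 0], [-4, -4, -6], [-4, -4, -6]] = (-2)·[0, 1, 1][2, 2, 3]ᵀ and M₂ = S₀ = [[0, 0, 0], [18, 18, -12], [0, 0, 0]] = 6·[0, 1, 0][3, 3, -2]ᵀ, so take a₁ = [0, 1, 1], b₁ = [2, 2, 3], a₂ = [0, 1, 0], b₂ = [3, 3, -2].
Each slice is an integer combination of E₁ = a₁b₁ᵀ and E₂ = a₂b₂ᵀ: S₀ = 6·E₂, S₁ = −E₁ − 9·E₂, S₂ = E₁ + 3·E₂; reading off coefficients, c₁ = [0, -1, 1] and c₂ = [6, -9, 3].
Hence T = [0, 1, 1] (x) [2, 2, 3] (x) [0, -1, 1] + [0, 1, 0] (x) [3, 3, -2] (x) [6, -9, 3], so rank(T) ≤ 2.
These bounds meet, so rank(T) = 2.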